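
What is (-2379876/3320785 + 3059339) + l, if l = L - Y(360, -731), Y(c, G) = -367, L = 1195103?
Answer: 14129303525189/3320785 ≈ 4.2548e+6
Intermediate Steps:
l = 1195470 (l = 1195103 - 1*(-367) = 1195103 + 367 = 1195470)
(-2379876/3320785 + 3059339) + l = (-2379876/3320785 + 3059339) + 1195470 = 10159404681239/3320785 + 1195470 = 14129303525189/3320785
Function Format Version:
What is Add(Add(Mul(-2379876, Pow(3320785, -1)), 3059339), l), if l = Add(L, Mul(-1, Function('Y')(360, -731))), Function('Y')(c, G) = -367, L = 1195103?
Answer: Rational(14129303525189, 3320785) ≈ 4.2548e+6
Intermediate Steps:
l = 1195470 (l = Add(1195103, Mul(-1, -367)) = Add(1195103, 367) = 1195470)
Add(Add(Mul(-2379876, Pow(3320785, -1)), 3059339), l) = Add(Add(Mul(-2379876, Pow(3320785, -1)), 3059339), 1195470) = Add(Add(Mul(-2379876, Rational(1, 3320785)), 3059339), 1195470) = Add(Add(Rational(-2379876, 3320785), 3059339), 1195470) = Add(Rational(10159404681239, 3320785), 1195470) = Rational(14129303525189, 3320785)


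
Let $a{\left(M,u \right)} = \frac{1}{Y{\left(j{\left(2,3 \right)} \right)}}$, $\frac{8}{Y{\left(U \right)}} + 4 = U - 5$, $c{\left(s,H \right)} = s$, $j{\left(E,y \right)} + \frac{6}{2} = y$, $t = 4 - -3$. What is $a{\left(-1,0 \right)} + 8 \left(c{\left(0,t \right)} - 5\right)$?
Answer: $- \frac{329}{8} \approx -41.125$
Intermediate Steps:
$t = 7$ ($t = 4 + 3 = 7$)
$j{\left(E,y \right)} = -3 + y$
$Y{\left(U \right)} = \frac{8}{-9 + U}$ ($Y{\left(U \right)} = \frac{8}{-4 + \left(U - 5\right)} = \frac{8}{-4 + \left(-5 + U\right)} = \frac{8}{-9 + U}$)
$a{\left(M,u \right)} = - \frac{9}{8}$ ($a{\left(M,u \right)} = \frac{1}{8 \frac{1}{-9 + \left(-3 + 3\right)}} = \frac{1}{8 \frac{1}{-9 + 0}} = \frac{1}{8 \frac{1}{-9}} = \frac{1}{8 \left(- \frac{1}{9}\right)} = \frac{1}{- \frac{8}{9}} = - \frac{9}{8}$)
$a{\left(-1,0 \right)} + 8 \left(c{\left(0,t \right)} - 5\right) = - \frac{9}{8} + 8 \left(0 - 5\right) = - \frac{9}{8} + 8 \left(-5\right) = - \frac{9}{8} - 40 = - \frac{329}{8}$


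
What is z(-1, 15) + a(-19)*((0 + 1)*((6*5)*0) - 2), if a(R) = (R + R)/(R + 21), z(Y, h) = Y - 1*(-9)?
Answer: 46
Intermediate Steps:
z(Y, h) = 9 + Y (z(Y, h) = Y + 9 = 9 + Y)
a(R) = 2*R/(21 + R) (a(R) = (2*R)/(21 + R) = 2*R/(21 + R))
z(-1, 15) + a(-19)*((0 + 1)*((6*5)*0) - 2) = (9 - 1) + (2*(-19)/(21 - 19))*((0 + 1)*((6*5)*0) - 2) = 8 + (2*(-19)/2)*(1*(30*0) - 2) = 8 + (2*(-19)*(½))*(1*0 - 2) = 8 - 19*(0 - 2) = 8 - 19*(-2) = 8 + 38 = 46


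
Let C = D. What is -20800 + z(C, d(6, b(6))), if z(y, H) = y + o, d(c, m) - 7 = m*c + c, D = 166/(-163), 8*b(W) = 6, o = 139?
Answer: -3367909/163 ≈ -20662.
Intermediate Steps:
b(W) = 3/4 (b(W) = (1/8)*6 = 3/4)
D = -166/163 (D = 166*(-1/163) = -166/163 ≈ -1.0184)
C = -166/163 ≈ -1.0184
d(c, m) = 7 + c + c*m (d(c, m) = 7 + (m*c + c) = 7 + (c*m + c) = 7 + (c + c*m) = 7 + c + c*m)
z(y, H) = 139 + y (z(y, H) = y + 139 = 139 + y)
-20800 + z(C, d(6, b(6))) = -20800 + (139 - 166/163) = -20800 + 22491/163 = -3367909/163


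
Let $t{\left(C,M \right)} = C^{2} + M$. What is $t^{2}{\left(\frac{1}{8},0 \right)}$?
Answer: $\frac{1}{4096} \approx 0.00024414$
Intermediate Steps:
$t{\left(C,M \right)} = M + C^{2}$
$t^{2}{\left(\frac{1}{8},0 \right)} = \left(0 + \left(\frac{1}{8}\right)^{2}\right)^{2} = \left(0 + \frac{1}{64}\right)^{2} = \left(\frac{1}{64}\right)^{2} = \frac{1}{4096}$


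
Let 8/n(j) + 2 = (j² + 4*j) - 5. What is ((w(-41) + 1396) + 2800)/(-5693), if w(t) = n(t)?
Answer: -3167984/4298215 ≈ -0.73705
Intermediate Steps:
n(j) = 8/(-7 + j² + 4*j) (n(j) = 8/(-2 + ((j² + 4*j) - 5)) = 8/(-2 + (-5 + j² + 4*j)) = 8/(-7 + j² + 4*j))
w(t) = 8/(-7 + t² + 4*t)
((w(-41) + 1396) + 2800)/(-5693) = ((8/(-7 + (-41)² + 4*(-41)) + 1396) + 2800)/(-5693) = ((8/(-7 + 1681 - 164) + 1396) + 2800)*(-1/5693) = ((8/1510 + 1396) + 2800)*(-1/5693) = ((8*(1/1510) + 1396) + 2800)*(-1/5693) = ((4/755 + 1396) + 2800)*(-1/5693) = (1053984/755 + 2800)*(-1/5693) = (3167984/755)*(-1/5693) = -3167984/4298215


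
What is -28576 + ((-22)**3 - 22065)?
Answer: -61289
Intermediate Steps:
-28576 + ((-22)**3 - 22065) = -28576 + (-10648 - 22065) = -28576 - 32713 = -61289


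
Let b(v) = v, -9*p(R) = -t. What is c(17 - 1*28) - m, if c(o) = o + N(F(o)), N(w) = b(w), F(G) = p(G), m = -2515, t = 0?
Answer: 2504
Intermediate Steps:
p(R) = 0 (p(R) = -(-1)*0/9 = -⅑*0 = 0)
F(G) = 0
N(w) = w
c(o) = o (c(o) = o + 0 = o)
c(17 - 1*28) - m = (17 - 1*28) - 1*(-2515) = (17 - 28) + 2515 = -11 + 2515 = 2504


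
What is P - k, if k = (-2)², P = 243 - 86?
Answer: 153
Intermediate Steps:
P = 157
k = 4
P - k = 157 - 1*4 = 157 - 4 = 153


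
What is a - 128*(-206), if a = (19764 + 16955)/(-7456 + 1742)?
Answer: 150630033/5714 ≈ 26362.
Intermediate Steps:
a = -36719/5714 (a = 36719/(-5714) = 36719*(-1/5714) = -36719/5714 ≈ -6.4261)
a - 128*(-206) = -36719/5714 - 128*(-206) = -36719/5714 + 26368 = 150630033/5714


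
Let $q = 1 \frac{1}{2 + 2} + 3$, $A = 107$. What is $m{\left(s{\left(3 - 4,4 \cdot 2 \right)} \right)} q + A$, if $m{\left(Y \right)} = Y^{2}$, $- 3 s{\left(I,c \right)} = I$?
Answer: $\frac{3865}{36} \approx 107.36$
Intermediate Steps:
$s{\left(I,c \right)} = - \frac{I}{3}$
$q = \frac{13}{4}$ ($q = 1 \cdot \frac{1}{4} + 3 = \frac{1}{4} + 3 = \frac{13}{4} \approx 3.25$)
$m{\left(s{\left(3 - 4,4 \cdot 2 \right)} \right)} q + A = \left(- \frac{3 - 4}{3}\right)^{2} \cdot \frac{13}{4} + 107 = \left(\left(- \frac{1}{3}\right) \left(-1\right)\right)^{2} \cdot \frac{13}{4} + 107 = \left(\frac{1}{3}\right)^{2} \cdot \frac{13}{4} + 107 = \frac{1}{9} \cdot \frac{13}{4} + 107 = \frac{13}{36} + 107 = \frac{3865}{36}$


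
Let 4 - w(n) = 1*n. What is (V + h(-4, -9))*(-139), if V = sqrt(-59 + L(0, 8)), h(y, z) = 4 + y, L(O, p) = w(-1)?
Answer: -417*I*sqrt(6) ≈ -1021.4*I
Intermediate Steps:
w(n) = 4 - n
L(O, p) = 5 (L(O, p) = 4 - 1*(-1) = 4 + 1 = 5)
V = 3*I*sqrt(6) (V = sqrt(-59 + 5) = sqrt(-54) = 3*I*sqrt(6) ≈ 7.3485*I)
(V + h(-4, -9))*(-139) = (3*I*sqrt(6) + (4 - 4))*(-139) = (3*I*sqrt(6) + 0)*(-139) = (3*I*sqrt(6))*(-139) = -417*I*sqrt(6)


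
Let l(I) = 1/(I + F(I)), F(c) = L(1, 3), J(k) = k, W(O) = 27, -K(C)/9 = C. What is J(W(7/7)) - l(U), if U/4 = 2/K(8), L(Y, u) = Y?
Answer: 207/8 ≈ 25.875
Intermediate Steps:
K(C) = -9*C
F(c) = 1
U = -1/9 (U = 4*(2/((-9*8))) = 4*(2/(-72)) = 4*(2*(-1/72)) = 4*(-1/36) = -1/9 ≈ -0.11111)
l(I) = 1/(1 + I) (l(I) = 1/(I + 1) = 1/(1 + I))
J(W(7/7)) - l(U) = 27 - 1/(1 - 1/9) = 27 - 1/8/9 = 27 - 1*9/8 = 27 - 9/8 = 207/8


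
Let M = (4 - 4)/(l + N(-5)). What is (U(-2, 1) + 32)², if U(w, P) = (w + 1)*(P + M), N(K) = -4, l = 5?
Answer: 961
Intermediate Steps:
M = 0 (M = (4 - 4)/(5 - 4) = 0/1 = 0*1 = 0)
U(w, P) = P*(1 + w) (U(w, P) = (w + 1)*(P + 0) = (1 + w)*P = P*(1 + w))
(U(-2, 1) + 32)² = (1*(1 - 2) + 32)² = (1*(-1) + 32)² = (-1 + 32)² = 31² = 961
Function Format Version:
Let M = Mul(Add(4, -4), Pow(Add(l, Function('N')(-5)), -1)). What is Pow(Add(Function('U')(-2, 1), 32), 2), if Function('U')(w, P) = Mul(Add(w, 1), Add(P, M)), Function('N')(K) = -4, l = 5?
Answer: 961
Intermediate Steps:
M = 0 (M = Mul(Add(4, -4), Pow(Add(5, -4), -1)) = Mul(0, Pow(1, -1)) = Mul(0, 1) = 0)
Function('U')(w, P) = Mul(P, Add(1, w)) (Function('U')(w, P) = Mul(Add(w, 1), Add(P, 0)) = Mul(Add(1, w), P) = Mul(P, Add(1, w)))
Pow(Add(Function('U')(-2, 1), 32), 2) = Pow(Add(Mul(1, Add(1, -2)), 32), 2) = Pow(Add(Mul(1, -1), 32), 2) = Pow(Add(-1, 32), 2) = Pow(31, 2) = 961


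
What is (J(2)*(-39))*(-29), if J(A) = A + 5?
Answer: 7917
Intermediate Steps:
J(A) = 5 + A
(J(2)*(-39))*(-29) = ((5 + 2)*(-39))*(-29) = (7*(-39))*(-29) = -273*(-29) = 7917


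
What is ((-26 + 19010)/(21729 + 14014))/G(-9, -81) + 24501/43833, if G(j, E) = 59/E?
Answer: -5244521365/30812217407 ≈ -0.17021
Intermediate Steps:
((-26 + 19010)/(21729 + 14014))/G(-9, -81) + 24501/43833 = ((-26 + 19010)/(21729 + 14014))/((59/(-81))) + 24501/43833 = (18984/35743)/((59*(-1/81))) + 24501*(1/43833) = (18984*(1/35743))/(-59/81) + 8167/14611 = (18984/35743)*(-81/59) + 8167/14611 = -1537704/2108837 + 8167/14611 = -5244521365/30812217407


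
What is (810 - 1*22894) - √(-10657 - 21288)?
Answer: -22084 - I*√31945 ≈ -22084.0 - 178.73*I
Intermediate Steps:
(810 - 1*22894) - √(-10657 - 21288) = (810 - 22894) - √(-31945) = -22084 - I*√31945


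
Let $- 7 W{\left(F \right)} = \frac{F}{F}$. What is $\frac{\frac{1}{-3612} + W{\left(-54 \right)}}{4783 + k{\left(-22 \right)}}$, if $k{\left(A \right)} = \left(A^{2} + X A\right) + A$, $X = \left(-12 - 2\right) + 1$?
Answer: $- \frac{517}{19977972} \approx -2.5879 \cdot 10^{-5}$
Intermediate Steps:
$X = -13$ ($X = -14 + 1 = -13$)
$k{\left(A \right)} = A^{2} - 12 A$ ($k{\left(A \right)} = \left(A^{2} - 13 A\right) + A = A^{2} - 12 A$)
$W{\left(F \right)} = - \frac{1}{7}$ ($W{\left(F \right)} = - \frac{F \frac{1}{F}}{7} = \left(- \frac{1}{7}\right) 1 = - \frac{1}{7}$)
$\frac{\frac{1}{-3612} + W{\left(-54 \right)}}{4783 + k{\left(-22 \right)}} = \frac{\frac{1}{-3612} - \frac{1}{7}}{4783 - 22 \left(-12 - 22\right)} = \frac{- \frac{1}{3612} - \frac{1}{7}}{4783 - -748} = - \frac{517}{3612 \left(4783 + 748\right)} = - \frac{517}{3612 \cdot 5531} = \left(- \frac{517}{3612}\right) \frac{1}{5531} = - \frac{517}{19977972}$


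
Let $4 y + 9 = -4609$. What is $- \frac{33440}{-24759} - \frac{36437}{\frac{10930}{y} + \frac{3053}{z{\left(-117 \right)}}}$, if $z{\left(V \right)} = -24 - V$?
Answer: $- \frac{193555879740691}{124200973323} \approx -1558.4$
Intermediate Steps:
$y = - \frac{2309}{2}$ ($y = - \frac{9}{4} + \frac{1}{4} \left(-4609\right) = - \frac{9}{4} - \frac{4609}{4} = - \frac{2309}{2} \approx -1154.5$)
$- \frac{33440}{-24759} - \frac{36437}{\frac{10930}{y} + \frac{3053}{z{\left(-117 \right)}}} = - \frac{33440}{-24759} - \frac{36437}{\frac{10930}{- \frac{2309}{2}} + \frac{3053}{-24 - -117}} = \left(-33440\right) \left(- \frac{1}{24759}\right) - \frac{36437}{10930 \left(- \frac{2}{2309}\right) + \frac{3053}{-24 + 117}} = \frac{33440}{24759} - \frac{36437}{- \frac{21860}{2309} + \frac{3053}{93}} = \frac{33440}{24759} - \frac{36437}{\frac{5016397}{214737}} = \frac{33440}{24759} - \frac{7824372069}{5016397} = - \frac{193555879740691}{124200973323}$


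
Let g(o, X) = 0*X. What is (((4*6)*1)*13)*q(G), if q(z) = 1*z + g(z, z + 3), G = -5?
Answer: -1560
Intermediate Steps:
g(o, X) = 0
q(z) = z (q(z) = 1*z + 0 = z + 0 = z)
(((4*6)*1)*13)*q(G) = (((4*6)*1)*13)*(-5) = ((24*1)*13)*(-5) = (24*13)*(-5) = 312*(-5) = -1560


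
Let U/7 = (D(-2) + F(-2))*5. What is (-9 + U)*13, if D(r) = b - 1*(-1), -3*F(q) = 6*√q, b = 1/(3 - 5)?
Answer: 221/2 - 910*I*√2 ≈ 110.5 - 1286.9*I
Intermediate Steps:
b = -½ (b = 1/(-2) = -½ ≈ -0.50000)
F(q) = -2*√q
D(r) = ½ (D(r) = -½ - 1*(-1) = -½ + 1 = ½)
U = 35/2 - 70*I*√2 (U = 7*((½ - 2*I*√2)*5) = 7*(5/2 - 10*I*√2) = 35/2 - 70*I*√2 ≈ 17.5 - 98.995*I)
(-9 + U)*13 = (-9 + (35/2 - 70*I*√2))*13 = (17/2 - 70*I*√2)*13 = 221/2 - 910*I*√2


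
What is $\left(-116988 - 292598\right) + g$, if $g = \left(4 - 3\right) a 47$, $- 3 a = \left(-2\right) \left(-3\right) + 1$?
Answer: $- \frac{1229087}{3} \approx -4.097 \cdot 10^{5}$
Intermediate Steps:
$a = - \frac{7}{3}$ ($a = - \frac{\left(-2\right) \left(-3\right) + 1}{3} = - \frac{6 + 1}{3} = \left(- \frac{1}{3}\right) 7 = - \frac{7}{3} \approx -2.3333$)
$g = - \frac{329}{3}$ ($g = \left(4 - 3\right) \left(- \frac{7}{3}\right) 47 = 1 \left(- \frac{7}{3}\right) 47 = \left(- \frac{7}{3}\right) 47 = - \frac{329}{3} \approx -109.67$)
$\left(-116988 - 292598\right) + g = \left(-116988 - 292598\right) - \frac{329}{3} = -409586 - \frac{329}{3} = - \frac{1229087}{3}$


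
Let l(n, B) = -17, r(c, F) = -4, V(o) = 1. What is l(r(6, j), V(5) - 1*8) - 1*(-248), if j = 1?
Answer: 231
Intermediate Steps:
l(r(6, j), V(5) - 1*8) - 1*(-248) = -17 - 1*(-248) = -17 + 248 = 231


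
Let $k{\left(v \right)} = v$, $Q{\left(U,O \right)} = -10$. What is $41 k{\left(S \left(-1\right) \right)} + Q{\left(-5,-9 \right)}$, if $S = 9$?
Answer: $-379$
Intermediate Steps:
$41 k{\left(S \left(-1\right) \right)} + Q{\left(-5,-9 \right)} = 41 \cdot 9 \left(-1\right) - 10 = 41 \left(-9\right) - 10 = -369 - 10 = -379$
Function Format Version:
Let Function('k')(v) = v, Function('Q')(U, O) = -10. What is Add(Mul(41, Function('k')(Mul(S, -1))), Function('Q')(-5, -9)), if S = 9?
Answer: -379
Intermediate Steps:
Add(Mul(41, Function('k')(Mul(S, -1))), Function('Q')(-5, -9)) = Add(Mul(41, Mul(9, -1)), -10) = Add(Mul(41, -9), -10) = Add(-369, -10) = -379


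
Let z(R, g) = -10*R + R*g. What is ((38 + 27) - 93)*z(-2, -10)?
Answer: -1120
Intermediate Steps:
((38 + 27) - 93)*z(-2, -10) = ((38 + 27) - 93)*(-2*(-10 - 10)) = (65 - 93)*(-2*(-20)) = -28*40 = -1120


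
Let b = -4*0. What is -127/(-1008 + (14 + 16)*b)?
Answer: 127/1008 ≈ 0.12599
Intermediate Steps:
b = 0
-127/(-1008 + (14 + 16)*b) = -127/(-1008 + (14 + 16)*0) = -127/(-1008 + 30*0) = -127/(-1008 + 0) = -127/(-1008) = -1/1008*(-127) = 127/1008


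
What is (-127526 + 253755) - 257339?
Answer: -131110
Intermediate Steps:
(-127526 + 253755) - 257339 = 126229 - 257339 = -131110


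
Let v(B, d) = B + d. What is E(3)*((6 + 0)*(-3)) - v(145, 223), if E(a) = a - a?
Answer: -368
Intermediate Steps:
E(a) = 0
E(3)*((6 + 0)*(-3)) - v(145, 223) = 0*((6 + 0)*(-3)) - (145 + 223) = 0*(6*(-3)) - 1*368 = 0*(-18) - 368 = 0 - 368 = -368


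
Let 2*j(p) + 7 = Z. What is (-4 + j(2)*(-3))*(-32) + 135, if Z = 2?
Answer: 23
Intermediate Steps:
j(p) = -5/2 (j(p) = -7/2 + (½)*2 = -7/2 + 1 = -5/2)
(-4 + j(2)*(-3))*(-32) + 135 = (-4 - 5/2*(-3))*(-32) + 135 = (-4 + 15/2)*(-32) + 135 = (7/2)*(-32) + 135 = -112 + 135 = 23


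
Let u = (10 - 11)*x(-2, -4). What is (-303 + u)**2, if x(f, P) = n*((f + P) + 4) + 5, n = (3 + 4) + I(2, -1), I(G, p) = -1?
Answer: 87616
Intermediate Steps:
n = 6 (n = (3 + 4) - 1 = 7 - 1 = 6)
x(f, P) = 29 + 6*P + 6*f (x(f, P) = 6*((f + P) + 4) + 5 = 6*((P + f) + 4) + 5 = 6*(4 + P + f) + 5 = (24 + 6*P + 6*f) + 5 = 29 + 6*P + 6*f)
u = 7 (u = (10 - 11)*(29 + 6*(-4) + 6*(-2)) = -(29 - 24 - 12) = -1*(-7) = 7)
(-303 + u)**2 = (-303 + 7)**2 = (-296)**2 = 87616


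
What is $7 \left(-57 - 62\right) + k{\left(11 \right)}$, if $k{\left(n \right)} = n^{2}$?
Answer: $-712$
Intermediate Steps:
$7 \left(-57 - 62\right) + k{\left(11 \right)} = 7 \left(-57 - 62\right) + 11^{2} = 7 \left(-119\right) + 121 = -833 + 121 = -712$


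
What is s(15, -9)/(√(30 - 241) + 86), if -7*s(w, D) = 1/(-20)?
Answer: 43/532490 - I*√211/1064980 ≈ 8.0753e-5 - 1.364e-5*I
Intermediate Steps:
s(w, D) = 1/140 (s(w, D) = -⅐/(-20) = -⅐*(-1/20) = 1/140)
s(15, -9)/(√(30 - 241) + 86) = 1/(140*(√(30 - 241) + 86)) = 1/(140*(√(-211) + 86)) = 1/(140*(I*√211 + 86)) = 1/(140*(86 + I*√211))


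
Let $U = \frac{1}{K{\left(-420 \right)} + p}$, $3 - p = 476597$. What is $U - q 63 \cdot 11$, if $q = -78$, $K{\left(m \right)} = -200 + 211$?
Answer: $\frac{25761217481}{476583} \approx 54054.0$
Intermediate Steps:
$p = -476594$ ($p = 3 - 476597 = -476594$)
$K{\left(m \right)} = 11$
$U = - \frac{1}{476583}$ ($U = \frac{1}{11 - 476594} = \frac{1}{-476583} = - \frac{1}{476583} \approx -2.0983 \cdot 10^{-6}$)
$U - q 63 \cdot 11 = - \frac{1}{476583} - \left(-78\right) 63 \cdot 11 = - \frac{1}{476583} - \left(-4914\right) 11 = - \frac{1}{476583} - -54054 = - \frac{1}{476583} + 54054 = \frac{25761217481}{476583}$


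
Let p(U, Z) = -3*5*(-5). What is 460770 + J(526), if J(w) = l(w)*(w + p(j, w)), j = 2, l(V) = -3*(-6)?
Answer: 471588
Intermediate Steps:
l(V) = 18
p(U, Z) = 75 (p(U, Z) = -15*(-5) = 75)
J(w) = 1350 + 18*w (J(w) = 18*(w + 75) = 18*(75 + w) = 1350 + 18*w)
460770 + J(526) = 460770 + (1350 + 18*526) = 460770 + (1350 + 9468) = 460770 + 10818 = 471588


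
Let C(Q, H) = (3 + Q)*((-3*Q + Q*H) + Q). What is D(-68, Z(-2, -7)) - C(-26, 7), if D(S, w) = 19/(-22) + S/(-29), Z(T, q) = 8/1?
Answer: -1906675/638 ≈ -2988.5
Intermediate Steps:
Z(T, q) = 8 (Z(T, q) = 8*1 = 8)
D(S, w) = -19/22 - S/29 (D(S, w) = 19*(-1/22) + S*(-1/29) = -19/22 - S/29)
C(Q, H) = (3 + Q)*(-2*Q + H*Q) (C(Q, H) = (3 + Q)*((-3*Q + H*Q) + Q) = (3 + Q)*(-2*Q + H*Q))
D(-68, Z(-2, -7)) - C(-26, 7) = (-19/22 - 1/29*(-68)) - (-26)*(-6 - 2*(-26) + 3*7 + 7*(-26)) = (-19/22 + 68/29) - (-26)*(-6 + 52 + 21 - 182) = 945/638 - (-26)*(-115) = 945/638 - 1*2990 = 945/638 - 2990 = -1906675/638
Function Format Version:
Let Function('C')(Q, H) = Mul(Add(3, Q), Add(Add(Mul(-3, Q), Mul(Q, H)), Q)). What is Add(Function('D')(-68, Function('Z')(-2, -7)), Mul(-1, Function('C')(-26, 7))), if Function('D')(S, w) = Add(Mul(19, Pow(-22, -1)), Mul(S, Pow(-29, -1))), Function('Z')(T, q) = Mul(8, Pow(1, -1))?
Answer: Rational(-1906675, 638) ≈ -2988.5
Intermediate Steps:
Function('Z')(T, q) = 8 (Function('Z')(T, q) = Mul(8, 1) = 8)
Function('D')(S, w) = Add(Rational(-19, 22), Mul(Rational(-1, 29), S)) (Function('D')(S, w) = Add(Mul(19, Rational(-1, 22)), Mul(S, Rational(-1, 29))) = Add(Rational(-19, 22), Mul(Rational(-1, 29), S)))
Function('C')(Q, H) = Mul(Add(3, Q), Add(Mul(-2, Q), Mul(H, Q))) (Function('C')(Q, H) = Mul(Add(3, Q), Add(Add(Mul(-3, Q), Mul(H, Q)), Q)) = Mul(Add(3, Q), Add(Mul(-2, Q), Mul(H, Q))))
Add(Function('D')(-68, Function('Z')(-2, -7)), Mul(-1, Function('C')(-26, 7))) = Add(Add(Rational(-19, 22), Mul(Rational(-1, 29), -68)), Mul(-1, Mul(-26, Add(-6, Mul(-2, -26), Mul(3, 7), Mul(7, -26))))) = Add(Add(Rational(-19, 22), Rational(68, 29)), Mul(-1, Mul(-26, Add(-6, 52, 21, -182)))) = Add(Rational(945, 638), Mul(-1, Mul(-26, -115))) = Add(Rational(945, 638), Mul(-1, 2990)) = Add(Rational(945, 638), -2990) = Rational(-1906675, 638)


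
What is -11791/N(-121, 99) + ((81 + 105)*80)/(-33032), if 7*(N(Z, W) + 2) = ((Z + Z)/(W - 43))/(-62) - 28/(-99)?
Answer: 58566076152132/9684606661 ≈ 6047.3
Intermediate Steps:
N(Z, W) = -194/99 - Z/(217*(-43 + W)) (N(Z, W) = -2 + (((Z + Z)/(W - 43))/(-62) - 28/(-99))/7 = -2 + (((2*Z)/(-43 + W))*(-1/62) - 28*(-1/99))/7 = -2 + ((2*Z/(-43 + W))*(-1/62) + 28/99)/7 = -2 + (-Z/(31*(-43 + W)) + 28/99)/7 = -2 + (28/99 - Z/(31*(-43 + W)))/7 = -2 + (4/99 - Z/(217*(-43 + W))) = -194/99 - Z/(217*(-43 + W)))
-11791/N(-121, 99) + ((81 + 105)*80)/(-33032) = -11791*21483*(-43 + 99)/(1810214 - 42098*99 - 99*(-121)) + ((81 + 105)*80)/(-33032) = -11791*1203048/(1810214 - 4167702 + 11979) + (186*80)*(-1/33032) = -11791/((1/21483)*(1/56)*(-2345509)) + 14880*(-1/33032) = -11791/(-2345509/1203048) - 1860/4129 = -11791*(-1203048/2345509) - 1860/4129 = 14185138968/2345509 - 1860/4129 = 58566076152132/9684606661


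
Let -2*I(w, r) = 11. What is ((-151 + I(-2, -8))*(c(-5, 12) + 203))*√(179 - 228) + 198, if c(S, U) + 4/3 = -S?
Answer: 198 - 679210*I/3 ≈ 198.0 - 2.264e+5*I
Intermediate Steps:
c(S, U) = -4/3 - S
I(w, r) = -11/2 (I(w, r) = -½*11 = -11/2)
((-151 + I(-2, -8))*(c(-5, 12) + 203))*√(179 - 228) + 198 = ((-151 - 11/2)*((-4/3 - 1*(-5)) + 203))*√(179 - 228) + 198 = (-313*((-4/3 + 5) + 203)/2)*√(-49) + 198 = (-313*(11/3 + 203)/2)*(7*I) + 198 = (-313/2*620/3)*(7*I) + 198 = -679210*I/3 + 198 = 198 - 679210*I/3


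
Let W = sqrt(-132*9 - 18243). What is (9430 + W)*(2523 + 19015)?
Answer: 203103340 + 64614*I*sqrt(2159) ≈ 2.031e+8 + 3.0023e+6*I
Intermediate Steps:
W = 3*I*sqrt(2159) (W = sqrt(-1188 - 18243) = sqrt(-19431) = 3*I*sqrt(2159) ≈ 139.4*I)
(9430 + W)*(2523 + 19015) = (9430 + 3*I*sqrt(2159))*(2523 + 19015) = (9430 + 3*I*sqrt(2159))*21538 = 203103340 + 64614*I*sqrt(2159)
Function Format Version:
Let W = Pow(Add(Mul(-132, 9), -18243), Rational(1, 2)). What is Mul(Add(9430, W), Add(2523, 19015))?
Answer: Add(203103340, Mul(64614, I, Pow(2159, Rational(1, 2)))) ≈ Add(2.0310e+8, Mul(3.0023e+6, I))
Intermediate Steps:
W = Mul(3, I, Pow(2159, Rational(1, 2))) (W = Pow(Add(-1188, -18243), Rational(1, 2)) = Pow(-19431, Rational(1, 2)) = Mul(3, I, Pow(2159, Rational(1, 2))) ≈ Mul(139.40, I))
Mul(Add(9430, W), Add(2523, 19015)) = Mul(Add(9430, Mul(3, I, Pow(2159, Rational(1, 2)))), Add(2523, 19015)) = Mul(Add(9430, Mul(3, I, Pow(2159, Rational(1, 2)))), 21538) = Add(203103340, Mul(64614, I, Pow(2159, Rational(1, 2))))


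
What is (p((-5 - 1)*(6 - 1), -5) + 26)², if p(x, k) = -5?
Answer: 441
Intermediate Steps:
(p((-5 - 1)*(6 - 1), -5) + 26)² = (-5 + 26)² = 21² = 441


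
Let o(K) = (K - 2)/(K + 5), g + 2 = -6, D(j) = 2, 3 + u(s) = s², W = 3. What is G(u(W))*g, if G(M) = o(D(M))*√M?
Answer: 0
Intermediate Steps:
u(s) = -3 + s²
g = -8 (g = -2 - 6 = -8)
o(K) = (-2 + K)/(5 + K)
G(M) = 0 (G(M) = ((-2 + 2)/(5 + 2))*√M = (0/7)*√M = ((⅐)*0)*√M = 0*√M = 0)
G(u(W))*g = 0*(-8) = 0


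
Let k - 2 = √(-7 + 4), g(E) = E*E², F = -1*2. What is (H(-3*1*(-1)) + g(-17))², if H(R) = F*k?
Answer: 24176877 + 19668*I*√3 ≈ 2.4177e+7 + 34066.0*I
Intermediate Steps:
F = -2
g(E) = E³
k = 2 + I*√3 (k = 2 + √(-7 + 4) = 2 + √(-3) = 2 + I*√3 ≈ 2.0 + 1.732*I)
H(R) = -4 - 2*I*√3 (H(R) = -2*(2 + I*√3) = -4 - 2*I*√3)
(H(-3*1*(-1)) + g(-17))² = ((-4 - 2*I*√3) + (-17)³)² = ((-4 - 2*I*√3) - 4913)² = (-4917 - 2*I*√3)²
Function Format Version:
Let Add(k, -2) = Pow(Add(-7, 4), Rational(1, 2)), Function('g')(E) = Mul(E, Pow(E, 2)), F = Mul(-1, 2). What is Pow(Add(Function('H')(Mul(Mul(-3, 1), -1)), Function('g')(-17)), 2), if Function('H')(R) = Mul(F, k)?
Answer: Add(24176877, Mul(19668, I, Pow(3, Rational(1, 2)))) ≈ Add(2.4177e+7, Mul(34066., I))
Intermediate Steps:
F = -2
Function('g')(E) = Pow(E, 3)
k = Add(2, Mul(I, Pow(3, Rational(1, 2)))) (k = Add(2, Pow(Add(-7, 4), Rational(1, 2))) = Add(2, Pow(-3, Rational(1, 2))) = Add(2, Mul(I, Pow(3, Rational(1, 2)))) ≈ Add(2.0000, Mul(1.7320, I)))
Function('H')(R) = Add(-4, Mul(-2, I, Pow(3, Rational(1, 2)))) (Function('H')(R) = Mul(-2, Add(2, Mul(I, Pow(3, Rational(1, 2))))) = Add(-4, Mul(-2, I, Pow(3, Rational(1, 2)))))
Pow(Add(Function('H')(Mul(Mul(-3, 1), -1)), Function('g')(-17)), 2) = Pow(Add(Add(-4, Mul(-2, I, Pow(3, Rational(1, 2)))), Pow(-17, 3)), 2) = Pow(Add(Add(-4, Mul(-2, I, Pow(3, Rational(1, 2)))), -4913), 2) = Pow(Add(-4917, Mul(-2, I, Pow(3, Rational(1, 2)))), 2)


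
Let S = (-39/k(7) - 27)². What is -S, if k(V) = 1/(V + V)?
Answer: -328329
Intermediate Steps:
k(V) = 1/(2*V)
S = 328329 (S = (-39/((½)/7) - 27)² = (-39/((½)*(⅐)) - 27)² = (-39/1/14 - 27)² = (-39*14 - 27)² = (-546 - 27)² = (-573)² = 328329)
-S = -1*328329 = -328329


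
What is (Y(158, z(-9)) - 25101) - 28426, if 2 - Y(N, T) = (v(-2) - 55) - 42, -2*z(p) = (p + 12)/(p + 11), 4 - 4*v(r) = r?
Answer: -106859/2 ≈ -53430.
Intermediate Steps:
v(r) = 1 - r/4
z(p) = -(12 + p)/(2*(11 + p)) (z(p) = -(p + 12)/(2*(p + 11)) = -(12 + p)/(2*(11 + p)))
Y(N, T) = 195/2 (Y(N, T) = 2 - (((1 - ¼*(-2)) - 55) - 42) = 2 - (((1 + ½) - 55) - 42) = 2 - ((3/2 - 55) - 42) = 2 - (-107/2 - 42) = 2 - 1*(-191/2) = 2 + 191/2 = 195/2)
(Y(158, z(-9)) - 25101) - 28426 = (195/2 - 25101) - 28426 = -50007/2 - 28426 = -106859/2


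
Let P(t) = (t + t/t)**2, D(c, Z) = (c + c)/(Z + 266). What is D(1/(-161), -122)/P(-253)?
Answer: -1/736138368 ≈ -1.3584e-9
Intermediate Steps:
D(c, Z) = 2*c/(266 + Z) (D(c, Z) = (2*c)/(266 + Z) = 2*c/(266 + Z))
P(t) = (1 + t)**2 (P(t) = (t + 1)**2 = (1 + t)**2)
D(1/(-161), -122)/P(-253) = (2/(-161*(266 - 122)))/((1 - 253)**2) = (2*(-1/161)/144)/((-252)**2) = (2*(-1/161)*(1/144))/63504 = -1/11592*1/63504 = -1/736138368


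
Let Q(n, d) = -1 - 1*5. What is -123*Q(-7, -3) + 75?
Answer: 813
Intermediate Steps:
Q(n, d) = -6 (Q(n, d) = -1 - 5 = -6)
-123*Q(-7, -3) + 75 = -123*(-6) + 75 = 738 + 75 = 813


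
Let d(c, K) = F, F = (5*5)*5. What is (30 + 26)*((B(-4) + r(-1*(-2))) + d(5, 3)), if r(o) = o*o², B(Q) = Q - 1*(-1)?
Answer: 7280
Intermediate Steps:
B(Q) = 1 + Q (B(Q) = Q + 1 = 1 + Q)
F = 125 (F = 25*5 = 125)
d(c, K) = 125
r(o) = o³
(30 + 26)*((B(-4) + r(-1*(-2))) + d(5, 3)) = (30 + 26)*(((1 - 4) + (-1*(-2))³) + 125) = 56*((-3 + 2³) + 125) = 56*((-3 + 8) + 125) = 56*(5 + 125) = 56*130 = 7280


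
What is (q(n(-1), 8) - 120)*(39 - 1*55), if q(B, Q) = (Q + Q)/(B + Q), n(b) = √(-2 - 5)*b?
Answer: 134272/71 - 256*I*√7/71 ≈ 1891.2 - 9.5396*I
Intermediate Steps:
n(b) = I*b*√7 (n(b) = √(-7)*b = (I*√7)*b = I*b*√7)
q(B, Q) = 2*Q/(B + Q) (q(B, Q) = (2*Q)/(B + Q) = 2*Q/(B + Q))
(q(n(-1), 8) - 120)*(39 - 1*55) = (2*8/(I*(-1)*√7 + 8) - 120)*(39 - 1*55) = (2*8/(-I*√7 + 8) - 120)*(39 - 55) = (2*8/(8 - I*√7) - 120)*(-16) = (16/(8 - I*√7) - 120)*(-16) = (-120 + 16/(8 - I*√7))*(-16) = 1920 - 256/(8 - I*√7)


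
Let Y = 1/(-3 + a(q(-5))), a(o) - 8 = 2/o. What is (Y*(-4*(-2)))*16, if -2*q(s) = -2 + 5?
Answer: 384/11 ≈ 34.909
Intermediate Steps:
q(s) = -3/2 (q(s) = -(-2 + 5)/2 = -½*3 = -3/2)
a(o) = 8 + 2/o
Y = 3/11 (Y = 1/(-3 + (8 + 2/(-3/2))) = 1/(-3 + (8 + 2*(-⅔))) = 1/(-3 + (8 - 4/3)) = 1/(-3 + 20/3) = 1/(11/3) = 3/11 ≈ 0.27273)
(Y*(-4*(-2)))*16 = (3*(-4*(-2))/11)*16 = ((3/11)*8)*16 = (24/11)*16 = 384/11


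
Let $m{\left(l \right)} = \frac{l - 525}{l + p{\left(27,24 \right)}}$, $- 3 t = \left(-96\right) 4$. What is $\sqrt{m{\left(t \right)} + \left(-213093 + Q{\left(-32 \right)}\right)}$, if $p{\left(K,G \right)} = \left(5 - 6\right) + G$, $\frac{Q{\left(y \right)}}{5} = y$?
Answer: $\frac{40 i \sqrt{3039026}}{151} \approx 461.8 i$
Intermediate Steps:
$Q{\left(y \right)} = 5 y$
$t = 128$ ($t = - \frac{\left(-96\right) 4}{3} = \left(- \frac{1}{3}\right) \left(-384\right) = 128$)
$p{\left(K,G \right)} = -1 + G$
$m{\left(l \right)} = \frac{-525 + l}{23 + l}$ ($m{\left(l \right)} = \frac{l - 525}{l + \left(-1 + 24\right)} = \frac{-525 + l}{l + 23} = \frac{-525 + l}{23 + l}$)
$\sqrt{m{\left(t \right)} + \left(-213093 + Q{\left(-32 \right)}\right)} = \sqrt{\frac{-525 + 128}{23 + 128} + \left(-213093 + 5 \left(-32\right)\right)} = \sqrt{\frac{1}{151} \left(-397\right) - 213253} = \sqrt{- \frac{397}{151} - 213253} = \sqrt{- \frac{32201600}{151}} = \frac{40 i \sqrt{3039026}}{151}$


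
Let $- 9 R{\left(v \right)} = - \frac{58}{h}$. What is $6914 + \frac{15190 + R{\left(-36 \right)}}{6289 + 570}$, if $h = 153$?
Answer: $\frac{65322561190}{9444843} \approx 6916.2$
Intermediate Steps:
$R{\left(v \right)} = \frac{58}{1377}$ ($R{\left(v \right)} = - \frac{\left(-58\right) \frac{1}{153}}{9} = \left(- \frac{1}{9}\right) \left(- \frac{58}{153}\right) = \frac{58}{1377}$)
$6914 + \frac{15190 + R{\left(-36 \right)}}{6289 + 570} = 6914 + \frac{15190 + \frac{58}{1377}}{6289 + 570} = 6914 + \frac{20916688}{1377 \cdot 6859} = 6914 + \frac{20916688}{1377} \cdot \frac{1}{6859} = 6914 + \frac{20916688}{9444843} = \frac{65322561190}{9444843}$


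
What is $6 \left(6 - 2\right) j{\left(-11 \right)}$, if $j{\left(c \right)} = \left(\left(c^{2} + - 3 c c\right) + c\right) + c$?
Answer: $-6336$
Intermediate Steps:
$j{\left(c \right)} = - 2 c^{2} + 2 c$ ($j{\left(c \right)} = \left(\left(c^{2} - 3 c^{2}\right) + c\right) + c = \left(- 2 c^{2} + c\right) + c = \left(c - 2 c^{2}\right) + c = - 2 c^{2} + 2 c$)
$6 \left(6 - 2\right) j{\left(-11 \right)} = 6 \left(6 - 2\right) 2 \left(-11\right) \left(1 - -11\right) = 6 \cdot 4 \cdot 2 \left(-11\right) \left(1 + 11\right) = 24 \cdot 2 \left(-11\right) 12 = 24 \left(-264\right) = -6336$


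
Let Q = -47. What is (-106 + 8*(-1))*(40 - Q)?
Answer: -9918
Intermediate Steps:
(-106 + 8*(-1))*(40 - Q) = (-106 + 8*(-1))*(40 - 1*(-47)) = (-106 - 8)*(40 + 47) = -114*87 = -9918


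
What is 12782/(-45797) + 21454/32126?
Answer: 285947153/735637211 ≈ 0.38871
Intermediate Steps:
12782/(-45797) + 21454/32126 = 12782*(-1/45797) + 21454*(1/32126) = -12782/45797 + 10727/16063 = 285947153/735637211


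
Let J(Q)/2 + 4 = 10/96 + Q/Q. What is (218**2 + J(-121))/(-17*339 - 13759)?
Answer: -1140437/468528 ≈ -2.4341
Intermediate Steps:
J(Q) = -139/24 (J(Q) = -8 + 2*(10/96 + Q/Q) = -8 + 2*(10*(1/96) + 1) = -8 + 2*(5/48 + 1) = -8 + 2*(53/48) = -8 + 53/24 = -139/24)
(218**2 + J(-121))/(-17*339 - 13759) = (218**2 - 139/24)/(-17*339 - 13759) = (47524 - 139/24)/(-5763 - 13759) = (1140437/24)/(-19522) = (1140437/24)*(-1/19522) = -1140437/468528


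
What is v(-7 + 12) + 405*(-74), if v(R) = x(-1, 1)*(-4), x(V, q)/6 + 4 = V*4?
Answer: -29778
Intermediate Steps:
x(V, q) = -24 + 24*V (x(V, q) = -24 + 6*(V*4) = -24 + 6*(4*V) = -24 + 24*V)
v(R) = 192 (v(R) = (-24 + 24*(-1))*(-4) = (-24 - 24)*(-4) = -48*(-4) = 192)
v(-7 + 12) + 405*(-74) = 192 + 405*(-74) = 192 - 29970 = -29778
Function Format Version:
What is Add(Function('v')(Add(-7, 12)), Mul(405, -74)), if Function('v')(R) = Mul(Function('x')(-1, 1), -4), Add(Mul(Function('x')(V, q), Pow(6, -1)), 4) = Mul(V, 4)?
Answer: -29778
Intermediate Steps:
Function('x')(V, q) = Add(-24, Mul(24, V)) (Function('x')(V, q) = Add(-24, Mul(6, Mul(V, 4))) = Add(-24, Mul(6, Mul(4, V))) = Add(-24, Mul(24, V)))
Function('v')(R) = 192 (Function('v')(R) = Mul(Add(-24, Mul(24, -1)), -4) = Mul(Add(-24, -24), -4) = Mul(-48, -4) = 192)
Add(Function('v')(Add(-7, 12)), Mul(405, -74)) = Add(192, Mul(405, -74)) = Add(192, -29970) = -29778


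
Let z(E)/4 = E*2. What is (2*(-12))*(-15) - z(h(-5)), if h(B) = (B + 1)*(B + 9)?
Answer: 488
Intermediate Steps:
h(B) = (1 + B)*(9 + B)
z(E) = 8*E (z(E) = 4*(E*2) = 4*(2*E) = 8*E)
(2*(-12))*(-15) - z(h(-5)) = (2*(-12))*(-15) - 8*(9 + (-5)**2 + 10*(-5)) = -24*(-15) - 8*(9 + 25 - 50) = 360 - 8*(-16) = 360 - 1*(-128) = 360 + 128 = 488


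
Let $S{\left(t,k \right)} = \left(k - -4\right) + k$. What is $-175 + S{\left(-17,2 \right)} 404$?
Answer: $3057$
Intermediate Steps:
$S{\left(t,k \right)} = 4 + 2 k$ ($S{\left(t,k \right)} = \left(k + 4\right) + k = \left(4 + k\right) + k = 4 + 2 k$)
$-175 + S{\left(-17,2 \right)} 404 = -175 + \left(4 + 2 \cdot 2\right) 404 = -175 + \left(4 + 4\right) 404 = -175 + 8 \cdot 404 = -175 + 3232 = 3057$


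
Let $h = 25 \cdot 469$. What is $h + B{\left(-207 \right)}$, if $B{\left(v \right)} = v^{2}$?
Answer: $54574$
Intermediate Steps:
$h = 11725$
$h + B{\left(-207 \right)} = 11725 + \left(-207\right)^{2} = 11725 + 42849 = 54574$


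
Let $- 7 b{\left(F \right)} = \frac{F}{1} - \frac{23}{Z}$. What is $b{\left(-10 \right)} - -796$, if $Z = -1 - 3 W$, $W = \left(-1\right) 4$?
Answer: $\frac{8775}{11} \approx 797.73$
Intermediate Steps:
$W = -4$
$Z = 11$ ($Z = -1 - -12 = -1 + 12 = 11$)
$b{\left(F \right)} = \frac{23}{77} - \frac{F}{7}$ ($b{\left(F \right)} = - \frac{\frac{F}{1} - \frac{23}{11}}{7} = - \frac{F 1 - \frac{23}{11}}{7} = - \frac{F - \frac{23}{11}}{7} = - \frac{- \frac{23}{11} + F}{7} = \frac{23}{77} - \frac{F}{7}$)
$b{\left(-10 \right)} - -796 = \left(\frac{23}{77} - - \frac{10}{7}\right) - -796 = \left(\frac{23}{77} + \frac{10}{7}\right) + 796 = \frac{19}{11} + 796 = \frac{8775}{11}$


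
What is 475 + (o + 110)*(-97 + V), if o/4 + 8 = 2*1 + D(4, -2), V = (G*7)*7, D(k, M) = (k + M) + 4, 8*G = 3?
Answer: -32695/4 ≈ -8173.8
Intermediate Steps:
G = 3/8 (G = (⅛)*3 = 3/8 ≈ 0.37500)
D(k, M) = 4 + M + k (D(k, M) = (M + k) + 4 = 4 + M + k)
V = 147/8 (V = ((3/8)*7)*7 = (21/8)*7 = 147/8 ≈ 18.375)
o = 0 (o = -32 + 4*(2*1 + (4 - 2 + 4)) = -32 + 4*(2 + 6) = -32 + 4*8 = -32 + 32 = 0)
475 + (o + 110)*(-97 + V) = 475 + (0 + 110)*(-97 + 147/8) = 475 + 110*(-629/8) = 475 - 34595/4 = -32695/4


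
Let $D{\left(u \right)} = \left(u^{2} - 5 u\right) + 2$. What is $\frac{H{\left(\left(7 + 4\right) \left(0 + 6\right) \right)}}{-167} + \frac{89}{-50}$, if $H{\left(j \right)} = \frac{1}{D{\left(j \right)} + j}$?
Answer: $- \frac{15212293}{8546225} \approx -1.78$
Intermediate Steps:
$D{\left(u \right)} = 2 + u^{2} - 5 u$
$H{\left(j \right)} = \frac{1}{2 + j^{2} - 4 j}$ ($H{\left(j \right)} = \frac{1}{\left(2 + j^{2} - 5 j\right) + j} = \frac{1}{2 + j^{2} - 4 j}$)
$\frac{H{\left(\left(7 + 4\right) \left(0 + 6\right) \right)}}{-167} + \frac{89}{-50} = \frac{1}{\left(2 + \left(\left(7 + 4\right) \left(0 + 6\right)\right)^{2} - 4 \left(7 + 4\right) \left(0 + 6\right)\right) \left(-167\right)} + \frac{89}{-50} = \frac{1}{2 + \left(11 \cdot 6\right)^{2} - 4 \cdot 11 \cdot 6} \left(- \frac{1}{167}\right) + 89 \left(- \frac{1}{50}\right) = \frac{1}{2 + 66^{2} - 264} \left(- \frac{1}{167}\right) - \frac{89}{50} = \frac{1}{2 + 4356 - 264} \left(- \frac{1}{167}\right) - \frac{89}{50} = \frac{1}{4094} \left(- \frac{1}{167}\right) - \frac{89}{50} = - \frac{1}{683698} - \frac{89}{50} = - \frac{15212293}{8546225}$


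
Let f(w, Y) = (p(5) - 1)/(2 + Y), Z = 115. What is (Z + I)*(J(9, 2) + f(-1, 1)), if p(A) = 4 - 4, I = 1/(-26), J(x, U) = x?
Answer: 2989/3 ≈ 996.33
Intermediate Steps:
I = -1/26 ≈ -0.038462
p(A) = 0
f(w, Y) = -1/(2 + Y) (f(w, Y) = (0 - 1)/(2 + Y) = -1/(2 + Y))
(Z + I)*(J(9, 2) + f(-1, 1)) = (115 - 1/26)*(9 - 1/(2 + 1)) = 2989*(9 - 1/3)/26 = 2989*(9 - 1*⅓)/26 = 2989*(9 - ⅓)/26 = (2989/26)*(26/3) = 2989/3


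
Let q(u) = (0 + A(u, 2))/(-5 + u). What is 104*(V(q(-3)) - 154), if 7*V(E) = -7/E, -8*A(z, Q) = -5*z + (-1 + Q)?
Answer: -16432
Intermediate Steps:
A(z, Q) = ⅛ - Q/8 + 5*z/8 (A(z, Q) = -(-5*z + (-1 + Q))/8 = -(-1 + Q - 5*z)/8 = ⅛ - Q/8 + 5*z/8)
q(u) = (-⅛ + 5*u/8)/(-5 + u) (q(u) = (0 + (⅛ - ⅛*2 + 5*u/8))/(-5 + u) = (0 + (⅛ - ¼ + 5*u/8))/(-5 + u) = (0 + (-⅛ + 5*u/8))/(-5 + u) = (-⅛ + 5*u/8)/(-5 + u))
V(E) = -1/E (V(E) = (-7/E)/7 = -1/E)
104*(V(q(-3)) - 154) = 104*(-1/((-1 + 5*(-3))/(8*(-5 - 3))) - 154) = 104*(-1/((⅛)*(-1 - 15)/(-8)) - 154) = 104*(-1/((⅛)*(-⅛)*(-16)) - 154) = 104*(-1/¼ - 154) = 104*(-1*4 - 154) = 104*(-4 - 154) = 104*(-158) = -16432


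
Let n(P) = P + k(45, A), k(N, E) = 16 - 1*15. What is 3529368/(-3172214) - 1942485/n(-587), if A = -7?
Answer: 3079954951071/929458702 ≈ 3313.7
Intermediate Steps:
k(N, E) = 1 (k(N, E) = 16 - 15 = 1)
n(P) = 1 + P (n(P) = P + 1 = 1 + P)
3529368/(-3172214) - 1942485/n(-587) = 3529368/(-3172214) - 1942485/(1 - 587) = 3529368*(-1/3172214) - 1942485/(-586) = -1764684/1586107 - 1942485*(-1/586) = -1764684/1586107 + 1942485/586 = 3079954951071/929458702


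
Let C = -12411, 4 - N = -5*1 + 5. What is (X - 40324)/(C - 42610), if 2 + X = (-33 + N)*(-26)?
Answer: 39572/55021 ≈ 0.71922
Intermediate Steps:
N = 4 (N = 4 - (-5*1 + 5) = 4 - (-5 + 5) = 4 - 1*0 = 4 + 0 = 4)
X = 752 (X = -2 + (-33 + 4)*(-26) = -2 - 29*(-26) = -2 + 754 = 752)
(X - 40324)/(C - 42610) = (752 - 40324)/(-12411 - 42610) = -39572/(-55021) = -39572*(-1/55021) = 39572/55021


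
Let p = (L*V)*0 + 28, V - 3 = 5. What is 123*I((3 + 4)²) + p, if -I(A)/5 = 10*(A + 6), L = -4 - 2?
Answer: -338222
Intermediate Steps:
L = -6
V = 8 (V = 3 + 5 = 8)
I(A) = -300 - 50*A (I(A) = -50*(A + 6) = -50*(6 + A) = -5*(60 + 10*A) = -300 - 50*A)
p = 28 (p = -6*8*0 + 28 = -48*0 + 28 = 0 + 28 = 28)
123*I((3 + 4)²) + p = 123*(-300 - 50*(3 + 4)²) + 28 = 123*(-300 - 50*7²) + 28 = 123*(-300 - 50*49) + 28 = 123*(-300 - 2450) + 28 = 123*(-2750) + 28 = -338250 + 28 = -338222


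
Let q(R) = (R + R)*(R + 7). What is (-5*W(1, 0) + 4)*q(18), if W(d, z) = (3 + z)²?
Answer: -36900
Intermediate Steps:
q(R) = 2*R*(7 + R) (q(R) = (2*R)*(7 + R) = 2*R*(7 + R))
(-5*W(1, 0) + 4)*q(18) = (-5*(3 + 0)² + 4)*(2*18*(7 + 18)) = (-5*3² + 4)*(2*18*25) = (-5*9 + 4)*900 = (-45 + 4)*900 = -41*900 = -36900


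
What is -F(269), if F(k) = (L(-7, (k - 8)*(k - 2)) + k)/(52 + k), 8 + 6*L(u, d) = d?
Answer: -71293/1926 ≈ -37.016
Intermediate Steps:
L(u, d) = -4/3 + d/6
F(k) = (-4/3 + k + (-8 + k)*(-2 + k)/6)/(52 + k) (F(k) = ((-4/3 + ((k - 8)*(k - 2))/6) + k)/(52 + k) = ((-4/3 + ((-8 + k)*(-2 + k))/6) + k)/(52 + k) = ((-4/3 + (-8 + k)*(-2 + k)/6) + k)/(52 + k) = (-4/3 + k + (-8 + k)*(-2 + k)/6)/(52 + k))
-F(269) = -(8 + 269² - 4*269)/(6*(52 + 269)) = -(8 + 72361 - 1076)/(6*321) = -71293/(6*321) = -1*71293/1926 = -71293/1926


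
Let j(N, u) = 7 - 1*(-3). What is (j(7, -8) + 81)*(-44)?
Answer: -4004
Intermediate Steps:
j(N, u) = 10 (j(N, u) = 7 + 3 = 10)
(j(7, -8) + 81)*(-44) = (10 + 81)*(-44) = 91*(-44) = -4004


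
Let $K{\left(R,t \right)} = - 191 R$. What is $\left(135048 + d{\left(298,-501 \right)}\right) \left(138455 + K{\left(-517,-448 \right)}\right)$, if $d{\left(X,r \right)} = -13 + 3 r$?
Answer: $31674057464$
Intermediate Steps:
$\left(135048 + d{\left(298,-501 \right)}\right) \left(138455 + K{\left(-517,-448 \right)}\right) = \left(135048 + \left(-13 + 3 \left(-501\right)\right)\right) \left(138455 - -98747\right) = \left(135048 - 1516\right) \left(138455 + 98747\right) = \left(135048 - 1516\right) 237202 = 133532 \cdot 237202 = 31674057464$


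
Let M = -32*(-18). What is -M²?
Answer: -331776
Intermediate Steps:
M = 576
-M² = -1*576² = -1*331776 = -331776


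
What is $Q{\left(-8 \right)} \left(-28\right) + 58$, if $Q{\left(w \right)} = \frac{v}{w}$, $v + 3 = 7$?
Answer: $72$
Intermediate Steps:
$v = 4$ ($v = -3 + 7 = 4$)
$Q{\left(w \right)} = \frac{4}{w}$
$Q{\left(-8 \right)} \left(-28\right) + 58 = \frac{4}{-8} \left(-28\right) + 58 = 4 \left(- \frac{1}{8}\right) \left(-28\right) + 58 = \left(- \frac{1}{2}\right) \left(-28\right) + 58 = 14 + 58 = 72$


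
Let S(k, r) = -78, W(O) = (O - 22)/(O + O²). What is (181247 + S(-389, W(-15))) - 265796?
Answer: -84627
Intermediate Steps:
W(O) = (-22 + O)/(O + O²)
(181247 + S(-389, W(-15))) - 265796 = (181247 - 78) - 265796 = 181169 - 265796 = -84627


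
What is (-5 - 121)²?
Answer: 15876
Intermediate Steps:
(-5 - 121)² = (-126)² = 15876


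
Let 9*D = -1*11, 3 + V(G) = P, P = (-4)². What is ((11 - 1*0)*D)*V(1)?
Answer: -1573/9 ≈ -174.78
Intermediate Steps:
P = 16
V(G) = 13 (V(G) = -3 + 16 = 13)
D = -11/9 (D = (-1*11)/9 = (⅑)*(-11) = -11/9 ≈ -1.2222)
((11 - 1*0)*D)*V(1) = ((11 - 1*0)*(-11/9))*13 = ((11 + 0)*(-11/9))*13 = (11*(-11/9))*13 = -121/9*13 = -1573/9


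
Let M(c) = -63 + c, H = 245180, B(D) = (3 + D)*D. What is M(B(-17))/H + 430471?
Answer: 21108575991/49036 ≈ 4.3047e+5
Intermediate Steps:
B(D) = D*(3 + D)
M(B(-17))/H + 430471 = (-63 - 17*(3 - 17))/245180 + 430471 = (-63 - 17*(-14))*(1/245180) + 430471 = (-63 + 238)*(1/245180) + 430471 = 175*(1/245180) + 430471 = 35/49036 + 430471 = 21108575991/49036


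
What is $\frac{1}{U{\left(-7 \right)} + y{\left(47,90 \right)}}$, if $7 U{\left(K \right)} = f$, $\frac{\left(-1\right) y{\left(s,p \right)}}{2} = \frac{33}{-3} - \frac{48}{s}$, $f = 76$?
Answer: $\frac{329}{11482} \approx 0.028654$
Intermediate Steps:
$y{\left(s,p \right)} = 22 + \frac{96}{s}$ ($y{\left(s,p \right)} = - 2 \left(\frac{33}{-3} - \frac{48}{s}\right) = - 2 \left(33 \left(- \frac{1}{3}\right) - \frac{48}{s}\right) = - 2 \left(-11 - \frac{48}{s}\right) = 22 + \frac{96}{s}$)
$U{\left(K \right)} = \frac{76}{7}$ ($U{\left(K \right)} = \frac{1}{7} \cdot 76 = \frac{76}{7}$)
$\frac{1}{U{\left(-7 \right)} + y{\left(47,90 \right)}} = \frac{1}{\frac{76}{7} + \left(22 + \frac{96}{47}\right)} = \frac{1}{\frac{76}{7} + \frac{1130}{47}} = \frac{1}{\frac{11482}{329}} = \frac{329}{11482}$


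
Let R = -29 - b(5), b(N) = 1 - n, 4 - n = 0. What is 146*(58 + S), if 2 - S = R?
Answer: 12556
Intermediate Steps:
n = 4 (n = 4 - 1*0 = 4 + 0 = 4)
b(N) = -3 (b(N) = 1 - 1*4 = 1 - 4 = -3)
R = -26 (R = -29 - 1*(-3) = -29 + 3 = -26)
S = 28 (S = 2 - 1*(-26) = 2 + 26 = 28)
146*(58 + S) = 146*(58 + 28) = 146*86 = 12556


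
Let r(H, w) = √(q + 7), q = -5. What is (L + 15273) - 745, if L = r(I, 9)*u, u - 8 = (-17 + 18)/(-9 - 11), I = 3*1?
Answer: 14528 + 159*√2/20 ≈ 14539.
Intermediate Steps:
I = 3
u = 159/20 (u = 8 + (-17 + 18)/(-9 - 11) = 8 + 1/(-20) = 8 + 1*(-1/20) = 8 - 1/20 = 159/20 ≈ 7.9500)
r(H, w) = √2 (r(H, w) = √(-5 + 7) = √2)
L = 159*√2/20 (L = √2*(159/20) = 159*√2/20 ≈ 11.243)
(L + 15273) - 745 = (159*√2/20 + 15273) - 745 = (15273 + 159*√2/20) - 745 = 14528 + 159*√2/20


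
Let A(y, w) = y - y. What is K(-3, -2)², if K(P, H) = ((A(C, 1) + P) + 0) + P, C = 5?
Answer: 36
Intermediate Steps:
A(y, w) = 0
K(P, H) = 2*P (K(P, H) = ((0 + P) + 0) + P = (P + 0) + P = P + P = 2*P)
K(-3, -2)² = (2*(-3))² = (-6)² = 36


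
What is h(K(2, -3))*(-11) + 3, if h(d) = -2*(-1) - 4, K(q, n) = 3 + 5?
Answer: 25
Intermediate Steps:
K(q, n) = 8
h(d) = -2 (h(d) = 2 - 4 = -2)
h(K(2, -3))*(-11) + 3 = -2*(-11) + 3 = 22 + 3 = 25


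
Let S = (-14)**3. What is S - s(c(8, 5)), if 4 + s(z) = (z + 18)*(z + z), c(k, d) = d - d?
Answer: -2740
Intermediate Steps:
S = -2744
c(k, d) = 0
s(z) = -4 + 2*z*(18 + z) (s(z) = -4 + (z + 18)*(z + z) = -4 + (18 + z)*(2*z) = -4 + 2*z*(18 + z))
S - s(c(8, 5)) = -2744 - (-4 + 2*0**2 + 36*0) = -2744 - (-4 + 2*0 + 0) = -2744 - (-4 + 0 + 0) = -2744 - 1*(-4) = -2744 + 4 = -2740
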